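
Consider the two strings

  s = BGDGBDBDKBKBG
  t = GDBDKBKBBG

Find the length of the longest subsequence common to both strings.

Pick G [2,1] → D [3,2] → B [5,3] → D [6,4] → B [7,6] → K [9,7] → B [10,8] → B [12,9] → G [13,10]; all 9 characters appear in both, in order. dp[13][10] = 9 confirms this is the maximum.

9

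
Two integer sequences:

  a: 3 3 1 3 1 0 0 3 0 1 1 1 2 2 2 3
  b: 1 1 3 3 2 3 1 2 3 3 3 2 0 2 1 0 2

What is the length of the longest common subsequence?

8

One common subsequence of length 8: 3 (a #1, b #4), then 3 (a #2, b #6), then 1 (a #3, b #7), then 3 (a #4, b #10), then 3 (a #8, b #11), then 0 (a #9, b #13), then 1 (a #10, b #15), then 2 (a #15, b #17). dp[16][17] = 8 confirms this is the maximum.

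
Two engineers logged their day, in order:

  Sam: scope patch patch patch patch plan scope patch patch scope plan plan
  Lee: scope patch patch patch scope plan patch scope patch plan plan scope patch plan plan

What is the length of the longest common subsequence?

10

Match scope at Sam[1]=Lee[1] → patch at Sam[2]=Lee[3] → patch at Sam[3]=Lee[4] → patch at Sam[4]=Lee[7] → patch at Sam[5]=Lee[9] → plan at Sam[6]=Lee[11] → scope at Sam[7]=Lee[12] → patch at Sam[9]=Lee[13] → plan at Sam[11]=Lee[14] → plan at Sam[12]=Lee[15] — 10 tasks in the same relative order in both, and the DP table's final entry dp[12][15] is also 10, so no common subsequence is longer.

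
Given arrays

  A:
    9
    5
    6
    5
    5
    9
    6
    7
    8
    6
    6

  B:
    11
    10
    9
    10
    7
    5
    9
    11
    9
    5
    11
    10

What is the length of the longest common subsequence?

Let dp[i][j] be the LCS length of the first i values of A and the first j values of B. dp[i][j] = dp[i-1][j-1]+1 when the i-th and j-th values match, else max(dp[i-1][j], dp[i][j-1]).
    · 11 10  9 10  7  5  9 11  9  5 11 10
 ·  0  0  0  0  0  0  0  0  0  0  0  0  0
 9  0  0  0  1  1  1  1  1  1  1  1  1  1
 5  0  0  0  1  1  1  2  2  2  2  2  2  2
 6  0  0  0  1  1  1  2  2  2  2  2  2  2
 5  0  0  0  1  1  1  2  2  2  2  3  3  3
 5  0  0  0  1  1  1  2  2  2  2  3  3  3
 9  0  0  0  1  1  1  2  3  3  3  3  3  3
 6  0  0  0  1  1  1  2  3  3  3  3  3  3
 7  0  0  0  1  1  2  2  3  3  3  3  3  3
 8  0  0  0  1  1  2  2  3  3  3  3  3  3
 6  0  0  0  1  1  2  2  3  3  3  3  3  3
 6  0  0  0  1  1  2  2  3  3  3  3  3  3
dp[11][12] = 3. One LCS (by backtracking along matches): 9, 5, 5.

3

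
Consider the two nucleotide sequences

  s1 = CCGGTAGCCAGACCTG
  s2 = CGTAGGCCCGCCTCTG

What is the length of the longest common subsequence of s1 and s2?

12

Match C [2,1] → G [4,2] → T [5,3] → A [6,4] → G [7,6] → C [8,8] → C [9,9] → G [11,10] → C [13,12] → C [14,14] → T [15,15] → G [16,16] — 12 bases in the same relative order in both. The LCS DP gives dp[16][16] = 12, so this is optimal.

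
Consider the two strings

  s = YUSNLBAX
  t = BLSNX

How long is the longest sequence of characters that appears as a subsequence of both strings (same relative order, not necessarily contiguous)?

Taking S (s #3, t #3) → N (s #4, t #4) → X (s #8, t #5) gives a common subsequence of length 3. The LCS DP gives dp[8][5] = 3, so this is optimal.

3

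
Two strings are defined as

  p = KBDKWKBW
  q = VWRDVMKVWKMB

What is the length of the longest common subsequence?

Match D (p #3, q #4), then K (p #4, q #7), then W (p #5, q #9), then K (p #6, q #10), then B (p #7, q #12) — 5 characters in the same relative order in both. The LCS DP gives dp[8][12] = 5, so this is optimal.

5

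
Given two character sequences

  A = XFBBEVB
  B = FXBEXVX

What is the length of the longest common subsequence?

Let dp[i][j] be the LCS length of the first i characters of A and the first j characters of B. dp[i][j] = dp[i-1][j-1]+1 when the i-th and j-th characters match, else max(dp[i-1][j], dp[i][j-1]).
    ·  F  X  B  E  X  V  X
 ·  0  0  0  0  0  0  0  0
 X  0  0  1  1  1  1  1  1
 F  0  1  1  1  1  1  1  1
 B  0  1  1  2  2  2  2  2
 B  0  1  1  2  2  2  2  2
 E  0  1  1  2  3  3  3  3
 V  0  1  1  2  3  3  4  4
 B  0  1  1  2  3  3  4  4
dp[7][7] = 4. One LCS (by backtracking along matches): XBEV.

4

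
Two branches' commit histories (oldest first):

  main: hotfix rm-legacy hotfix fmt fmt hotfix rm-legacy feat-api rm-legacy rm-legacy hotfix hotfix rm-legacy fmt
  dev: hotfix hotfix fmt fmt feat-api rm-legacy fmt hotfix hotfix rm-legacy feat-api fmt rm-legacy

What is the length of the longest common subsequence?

Match hotfix at main[1]=dev[1], then hotfix at main[3]=dev[2], then fmt at main[4]=dev[3], then fmt at main[5]=dev[4], then feat-api at main[8]=dev[5], then rm-legacy at main[9]=dev[6], then hotfix at main[11]=dev[8], then hotfix at main[12]=dev[9], then rm-legacy at main[13]=dev[10], then fmt at main[14]=dev[12] — 10 commits in the same relative order in both, and the DP table's final entry dp[14][13] is also 10, so no common subsequence is longer.

10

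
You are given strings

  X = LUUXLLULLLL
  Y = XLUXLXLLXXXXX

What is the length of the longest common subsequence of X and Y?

Taking L [1,2] → U [3,3] → X [4,4] → L [5,5] → L [6,7] → L [8,8] gives a common subsequence of length 6. Since dp[11][13] = 6, nothing longer is possible.

6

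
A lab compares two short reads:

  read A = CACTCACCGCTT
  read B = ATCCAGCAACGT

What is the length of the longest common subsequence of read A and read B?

Let dp[i][j] be the LCS length of the first i bases of read A and the first j bases of read B. dp[i][j] = dp[i-1][j-1]+1 when the i-th and j-th bases match, else max(dp[i-1][j], dp[i][j-1]).
    ·  A  T  C  C  A  G  C  A  A  C  G  T
 ·  0  0  0  0  0  0  0  0  0  0  0  0  0
 C  0  0  0  1  1  1  1  1  1  1  1  1  1
 A  0  1  1  1  1  2  2  2  2  2  2  2  2
 C  0  1  1  2  2  2  2  3  3  3  3  3  3
 T  0  1  2  2  2  2  2  3  3  3  3  3  4
 C  0  1  2  3  3  3  3  3  3  3  4  4  4
 A  0  1  2  3  3  4  4  4  4  4  4  4  4
 C  0  1  2  3  4  4  4  5  5  5  5  5  5
 C  0  1  2  3  4  4  4  5  5  5  6  6  6
 G  0  1  2  3  4  4  5  5  5  5  6  7  7
 C  0  1  2  3  4  4  5  6  6  6  6  7  7
 T  0  1  2  3  4  4  5  6  6  6  6  7  8
 T  0  1  2  3  4  4  5  6  6  6  6  7  8
dp[12][12] = 8. One LCS (by backtracking along matches): ACCACCGT.

8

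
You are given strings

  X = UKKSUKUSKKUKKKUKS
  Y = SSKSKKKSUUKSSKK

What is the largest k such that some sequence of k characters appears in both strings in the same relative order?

9

One common subsequence of length 9: K [3,3] → S [4,4] → K [6,5] → K [9,6] → K [10,7] → U [11,10] → K [12,11] → K [14,14] → K [16,15]. dp[17][15] = 9 confirms this is the maximum.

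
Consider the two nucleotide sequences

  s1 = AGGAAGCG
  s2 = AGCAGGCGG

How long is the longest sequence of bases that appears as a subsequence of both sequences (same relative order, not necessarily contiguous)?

6

Match A [1,1] → G [2,2] → G [3,5] → G [6,6] → C [7,7] → G [8,9] — 6 bases in the same relative order in both. dp[8][9] = 6 confirms this is the maximum.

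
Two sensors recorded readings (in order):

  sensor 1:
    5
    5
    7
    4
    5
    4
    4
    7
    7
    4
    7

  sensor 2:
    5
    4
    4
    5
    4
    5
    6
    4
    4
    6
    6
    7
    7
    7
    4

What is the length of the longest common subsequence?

9

One common subsequence of length 9: 5 (sensor 1 #1, sensor 2 #1) → 5 (sensor 1 #2, sensor 2 #4) → 4 (sensor 1 #4, sensor 2 #5) → 5 (sensor 1 #5, sensor 2 #6) → 4 (sensor 1 #6, sensor 2 #8) → 4 (sensor 1 #7, sensor 2 #9) → 7 (sensor 1 #8, sensor 2 #13) → 7 (sensor 1 #9, sensor 2 #14) → 4 (sensor 1 #10, sensor 2 #15). Since dp[11][15] = 9, nothing longer is possible.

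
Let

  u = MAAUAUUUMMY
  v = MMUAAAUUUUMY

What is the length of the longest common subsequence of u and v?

Match M [1,2]; then A [2,5]; then A [3,6]; then U [4,7]; then U [6,8]; then U [7,9]; then U [8,10]; then M [10,11]; then Y [11,12] — 9 characters in the same relative order in both, and the DP table's final entry dp[11][12] is also 9, so no common subsequence is longer.

9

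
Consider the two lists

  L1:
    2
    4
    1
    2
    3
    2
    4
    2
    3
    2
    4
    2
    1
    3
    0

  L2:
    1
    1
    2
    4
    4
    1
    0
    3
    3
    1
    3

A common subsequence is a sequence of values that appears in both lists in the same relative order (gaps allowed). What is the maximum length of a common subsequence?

7

One common subsequence of length 7: 2 (L1 #1, L2 #3), then 4 (L1 #2, L2 #5), then 1 (L1 #3, L2 #6), then 3 (L1 #5, L2 #8), then 3 (L1 #9, L2 #9), then 1 (L1 #13, L2 #10), then 3 (L1 #14, L2 #11). Since dp[15][11] = 7, nothing longer is possible.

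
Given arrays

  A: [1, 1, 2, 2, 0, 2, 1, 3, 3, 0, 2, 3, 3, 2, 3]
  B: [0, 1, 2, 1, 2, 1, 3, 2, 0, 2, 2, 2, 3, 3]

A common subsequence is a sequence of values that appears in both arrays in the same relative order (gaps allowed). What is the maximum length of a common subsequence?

Match 1 at A[1]=B[2], then 1 at A[2]=B[4], then 2 at A[3]=B[5], then 2 at A[4]=B[8], then 0 at A[5]=B[9], then 2 at A[6]=B[11], then 2 at A[11]=B[12], then 3 at A[13]=B[13], then 3 at A[15]=B[14] — 9 values in the same relative order in both, and the DP table's final entry dp[15][14] is also 9, so no common subsequence is longer.

9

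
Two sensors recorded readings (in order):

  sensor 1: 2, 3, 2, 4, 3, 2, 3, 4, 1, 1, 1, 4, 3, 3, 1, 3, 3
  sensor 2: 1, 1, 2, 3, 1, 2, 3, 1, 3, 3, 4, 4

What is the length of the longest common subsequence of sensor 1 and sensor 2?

7

One common subsequence of length 7: 2 (sensor 1 #1, sensor 2 #3) → 3 (sensor 1 #2, sensor 2 #4) → 2 (sensor 1 #3, sensor 2 #6) → 3 (sensor 1 #5, sensor 2 #9) → 3 (sensor 1 #7, sensor 2 #10) → 4 (sensor 1 #8, sensor 2 #11) → 4 (sensor 1 #12, sensor 2 #12). dp[17][12] = 7 confirms this is the maximum.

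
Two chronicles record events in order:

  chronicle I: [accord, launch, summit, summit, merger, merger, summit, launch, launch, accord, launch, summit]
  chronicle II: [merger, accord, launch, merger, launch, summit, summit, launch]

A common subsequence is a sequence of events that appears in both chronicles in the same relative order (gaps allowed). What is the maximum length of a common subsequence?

One common subsequence of length 5: accord (chronicle I #1, chronicle II #2), then launch (chronicle I #2, chronicle II #5), then summit (chronicle I #4, chronicle II #6), then summit (chronicle I #7, chronicle II #7), then launch (chronicle I #11, chronicle II #8), and the DP table's final entry dp[12][8] is also 5, so no common subsequence is longer.

5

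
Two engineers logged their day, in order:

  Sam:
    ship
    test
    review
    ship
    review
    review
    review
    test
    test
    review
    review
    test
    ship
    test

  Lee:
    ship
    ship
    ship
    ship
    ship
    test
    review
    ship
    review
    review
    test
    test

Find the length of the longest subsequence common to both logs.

8

Taking ship at Sam[1]=Lee[5], then test at Sam[2]=Lee[6], then review at Sam[3]=Lee[7], then ship at Sam[4]=Lee[8], then review at Sam[10]=Lee[9], then review at Sam[11]=Lee[10], then test at Sam[12]=Lee[11], then test at Sam[14]=Lee[12] gives a common subsequence of length 8. The LCS DP gives dp[14][12] = 8, so this is optimal.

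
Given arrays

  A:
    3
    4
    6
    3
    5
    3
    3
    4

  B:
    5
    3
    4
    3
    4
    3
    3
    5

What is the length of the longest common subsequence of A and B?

Pick 3 [1,2], then 4 [2,3], then 3 [4,4], then 3 [6,6], then 3 [7,7]; all 5 values appear in both, in order, and the DP table's final entry dp[8][8] is also 5, so no common subsequence is longer.

5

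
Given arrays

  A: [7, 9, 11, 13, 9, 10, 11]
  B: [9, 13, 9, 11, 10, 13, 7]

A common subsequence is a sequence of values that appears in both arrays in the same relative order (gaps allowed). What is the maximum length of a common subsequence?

4

Let dp[i][j] be the LCS length of the first i values of A and the first j values of B. dp[i][j] = dp[i-1][j-1]+1 when the i-th and j-th values match, else max(dp[i-1][j], dp[i][j-1]).
    ·  9 13  9 11 10 13  7
 ·  0  0  0  0  0  0  0  0
 7  0  0  0  0  0  0  0  1
 9  0  1  1  1  1  1  1  1
11  0  1  1  1  2  2  2  2
13  0  1  2  2  2  2  3  3
 9  0  1  2  3  3  3  3  3
10  0  1  2  3  3  4  4  4
11  0  1  2  3  4  4  4  4
dp[7][7] = 4. One LCS (by backtracking along matches): 9, 13, 9, 10.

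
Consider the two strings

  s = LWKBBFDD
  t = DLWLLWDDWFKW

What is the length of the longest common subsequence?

Taking L at s[1]=t[5], then W at s[2]=t[6], then D at s[7]=t[7], then D at s[8]=t[8] gives a common subsequence of length 4. Since dp[8][12] = 4, nothing longer is possible.

4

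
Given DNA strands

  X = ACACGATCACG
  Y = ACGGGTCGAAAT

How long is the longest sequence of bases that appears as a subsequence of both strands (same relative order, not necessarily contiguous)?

6

One common subsequence of length 6: A [1,1]; then C [2,2]; then C [4,7]; then G [5,8]; then A [6,11]; then T [7,12]. The LCS DP gives dp[11][12] = 6, so this is optimal.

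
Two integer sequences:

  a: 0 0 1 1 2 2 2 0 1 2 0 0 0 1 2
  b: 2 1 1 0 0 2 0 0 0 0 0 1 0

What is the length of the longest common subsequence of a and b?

8

Taking 0 (a #1, b #4), then 0 (a #2, b #5), then 2 (a #5, b #6), then 0 (a #8, b #8), then 0 (a #11, b #9), then 0 (a #12, b #10), then 0 (a #13, b #11), then 1 (a #14, b #12) gives a common subsequence of length 8. dp[15][13] = 8 confirms this is the maximum.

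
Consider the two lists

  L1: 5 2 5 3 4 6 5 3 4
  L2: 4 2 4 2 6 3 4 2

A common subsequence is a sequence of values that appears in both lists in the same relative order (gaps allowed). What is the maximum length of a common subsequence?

5

Let dp[i][j] be the LCS length of the first i values of L1 and the first j values of L2. dp[i][j] = dp[i-1][j-1]+1 when the i-th and j-th values match, else max(dp[i-1][j], dp[i][j-1]).
    ·  4  2  4  2  6  3  4  2
 ·  0  0  0  0  0  0  0  0  0
 5  0  0  0  0  0  0  0  0  0
 2  0  0  1  1  1  1  1  1  1
 5  0  0  1  1  1  1  1  1  1
 3  0  0  1  1  1  1  2  2  2
 4  0  1  1  2  2  2  2  3  3
 6  0  1  1  2  2  3  3  3  3
 5  0  1  1  2  2  3  3  3  3
 3  0  1  1  2  2  3  4  4  4
 4  0  1  1  2  2  3  4  5  5
dp[9][8] = 5. One LCS (by backtracking along matches): 2, 4, 6, 3, 4.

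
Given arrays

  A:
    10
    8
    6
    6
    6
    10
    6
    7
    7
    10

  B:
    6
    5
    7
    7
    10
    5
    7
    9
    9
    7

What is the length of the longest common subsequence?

Match 6 (A #3, B #1); then 10 (A #6, B #5); then 7 (A #8, B #7); then 7 (A #9, B #10) — 4 values in the same relative order in both. dp[10][10] = 4 confirms this is the maximum.

4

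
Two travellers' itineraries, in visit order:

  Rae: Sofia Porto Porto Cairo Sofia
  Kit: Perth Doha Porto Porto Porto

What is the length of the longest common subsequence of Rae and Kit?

Taking Porto at Rae[2]=Kit[4] → Porto at Rae[3]=Kit[5] gives a common subsequence of length 2. dp[5][5] = 2 confirms this is the maximum.

2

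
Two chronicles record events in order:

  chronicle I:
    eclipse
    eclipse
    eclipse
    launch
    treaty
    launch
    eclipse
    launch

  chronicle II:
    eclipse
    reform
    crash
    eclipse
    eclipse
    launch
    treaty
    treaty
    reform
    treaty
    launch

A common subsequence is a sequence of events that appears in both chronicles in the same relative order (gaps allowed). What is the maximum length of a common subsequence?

Match eclipse (chronicle I #1, chronicle II #1); then eclipse (chronicle I #2, chronicle II #4); then eclipse (chronicle I #3, chronicle II #5); then launch (chronicle I #4, chronicle II #6); then treaty (chronicle I #5, chronicle II #10); then launch (chronicle I #8, chronicle II #11) — 6 events in the same relative order in both. The LCS DP gives dp[8][11] = 6, so this is optimal.

6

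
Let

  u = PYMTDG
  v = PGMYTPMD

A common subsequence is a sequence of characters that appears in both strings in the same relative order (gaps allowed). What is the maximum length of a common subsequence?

4

One common subsequence of length 4: P (u #1, v #1), then Y (u #2, v #4), then M (u #3, v #7), then D (u #5, v #8). dp[6][8] = 4 confirms this is the maximum.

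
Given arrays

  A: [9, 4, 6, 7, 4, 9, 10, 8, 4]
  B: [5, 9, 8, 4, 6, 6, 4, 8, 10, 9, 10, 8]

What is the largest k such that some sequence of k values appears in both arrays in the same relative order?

Taking 9 (A #1, B #2), 4 (A #2, B #4), 6 (A #3, B #6), 4 (A #5, B #7), 9 (A #6, B #10), 10 (A #7, B #11), 8 (A #8, B #12) gives a common subsequence of length 7. dp[9][12] = 7 confirms this is the maximum.

7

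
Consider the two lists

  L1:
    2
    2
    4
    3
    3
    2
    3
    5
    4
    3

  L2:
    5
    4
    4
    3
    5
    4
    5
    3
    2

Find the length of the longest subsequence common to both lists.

Let dp[i][j] be the LCS length of the first i values of L1 and the first j values of L2. dp[i][j] = dp[i-1][j-1]+1 when the i-th and j-th values match, else max(dp[i-1][j], dp[i][j-1]).
    ·  5  4  4  3  5  4  5  3  2
 ·  0  0  0  0  0  0  0  0  0  0
 2  0  0  0  0  0  0  0  0  0  1
 2  0  0  0  0  0  0  0  0  0  1
 4  0  0  1  1  1  1  1  1  1  1
 3  0  0  1  1  2  2  2  2  2  2
 3  0  0  1  1  2  2  2  2  3  3
 2  0  0  1  1  2  2  2  2  3  4
 3  0  0  1  1  2  2  2  2  3  4
 5  0  1  1  1  2  3  3  3  3  4
 4  0  1  2  2  2  3  4  4  4  4
 3  0  1  2  2  3  3  4  4  5  5
dp[10][9] = 5. One LCS (by backtracking along matches): 4, 3, 5, 4, 3.

5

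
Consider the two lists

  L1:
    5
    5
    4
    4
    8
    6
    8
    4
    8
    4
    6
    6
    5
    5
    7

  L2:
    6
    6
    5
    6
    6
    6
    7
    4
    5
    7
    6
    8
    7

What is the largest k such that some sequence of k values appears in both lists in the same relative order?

Pick 5 (L1 #2, L2 #3); then 6 (L1 #6, L2 #4); then 6 (L1 #11, L2 #5); then 6 (L1 #12, L2 #6); then 5 (L1 #13, L2 #9); then 7 (L1 #15, L2 #13); all 6 values appear in both, in order. The LCS DP gives dp[15][13] = 6, so this is optimal.

6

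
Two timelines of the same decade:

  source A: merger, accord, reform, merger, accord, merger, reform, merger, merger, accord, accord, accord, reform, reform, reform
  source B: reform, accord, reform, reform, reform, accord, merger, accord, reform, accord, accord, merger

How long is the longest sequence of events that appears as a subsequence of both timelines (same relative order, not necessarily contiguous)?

7

Taking accord at source A[2]=source B[2] → reform at source A[3]=source B[5] → merger at source A[4]=source B[7] → accord at source A[5]=source B[8] → reform at source A[7]=source B[9] → accord at source A[10]=source B[10] → accord at source A[11]=source B[11] gives a common subsequence of length 7. dp[15][12] = 7 confirms this is the maximum.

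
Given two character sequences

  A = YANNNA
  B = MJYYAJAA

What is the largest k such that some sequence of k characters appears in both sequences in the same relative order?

3

Let dp[i][j] be the LCS length of the first i characters of A and the first j characters of B. dp[i][j] = dp[i-1][j-1]+1 when the i-th and j-th characters match, else max(dp[i-1][j], dp[i][j-1]).
    ·  M  J  Y  Y  A  J  A  A
 ·  0  0  0  0  0  0  0  0  0
 Y  0  0  0  1  1  1  1  1  1
 A  0  0  0  1  1  2  2  2  2
 N  0  0  0  1  1  2  2  2  2
 N  0  0  0  1  1  2  2  2  2
 N  0  0  0  1  1  2  2  2  2
 A  0  0  0  1  1  2  2  3  3
dp[6][8] = 3. One LCS (by backtracking along matches): YAA.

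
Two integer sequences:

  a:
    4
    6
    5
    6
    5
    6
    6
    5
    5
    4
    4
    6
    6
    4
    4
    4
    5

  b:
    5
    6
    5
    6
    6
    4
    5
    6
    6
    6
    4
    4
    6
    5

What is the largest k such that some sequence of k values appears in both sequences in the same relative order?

11

Match 5 [3,1]; then 6 [4,2]; then 5 [5,3]; then 6 [6,4]; then 6 [7,5]; then 5 [8,7]; then 6 [12,9]; then 6 [13,10]; then 4 [14,11]; then 4 [15,12]; then 5 [17,14] — 11 values in the same relative order in both, and the DP table's final entry dp[17][14] is also 11, so no common subsequence is longer.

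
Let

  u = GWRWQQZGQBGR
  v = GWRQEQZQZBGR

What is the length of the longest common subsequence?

Pick G at u[1]=v[1], then W at u[2]=v[2], then R at u[3]=v[3], then Q at u[5]=v[4], then Q at u[6]=v[6], then Z at u[7]=v[7], then Q at u[9]=v[8], then B at u[10]=v[10], then G at u[11]=v[11], then R at u[12]=v[12]; all 10 characters appear in both, in order. Since dp[12][12] = 10, nothing longer is possible.

10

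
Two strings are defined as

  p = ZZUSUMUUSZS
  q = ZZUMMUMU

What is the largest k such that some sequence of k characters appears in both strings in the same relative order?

6

Match Z [1,1]; then Z [2,2]; then U [3,3]; then U [5,6]; then M [6,7]; then U [8,8] — 6 characters in the same relative order in both. The LCS DP gives dp[11][8] = 6, so this is optimal.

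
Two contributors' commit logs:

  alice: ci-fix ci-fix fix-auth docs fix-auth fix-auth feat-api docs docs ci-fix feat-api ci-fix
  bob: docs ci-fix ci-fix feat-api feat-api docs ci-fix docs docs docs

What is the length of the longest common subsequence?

Match ci-fix (alice #1, bob #3); then ci-fix (alice #2, bob #7); then docs (alice #4, bob #8); then docs (alice #8, bob #9); then docs (alice #9, bob #10) — 5 commits in the same relative order in both. The LCS DP gives dp[12][10] = 5, so this is optimal.

5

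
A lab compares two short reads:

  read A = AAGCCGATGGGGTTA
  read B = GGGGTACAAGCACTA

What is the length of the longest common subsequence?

7

Pick A (read A #1, read B #8), then A (read A #2, read B #9), then G (read A #3, read B #10), then C (read A #4, read B #11), then C (read A #5, read B #13), then T (read A #14, read B #14), then A (read A #15, read B #15); all 7 bases appear in both, in order. The LCS DP gives dp[15][15] = 7, so this is optimal.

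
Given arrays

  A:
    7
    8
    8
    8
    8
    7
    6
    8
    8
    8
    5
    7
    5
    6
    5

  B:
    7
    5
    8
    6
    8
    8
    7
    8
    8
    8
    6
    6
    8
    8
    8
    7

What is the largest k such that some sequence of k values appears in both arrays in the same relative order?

Match 7 (A #1, B #1), then 8 (A #2, B #6), then 8 (A #3, B #8), then 8 (A #4, B #9), then 8 (A #5, B #10), then 6 (A #7, B #12), then 8 (A #8, B #13), then 8 (A #9, B #14), then 8 (A #10, B #15), then 7 (A #12, B #16) — 10 values in the same relative order in both. Since dp[15][16] = 10, nothing longer is possible.

10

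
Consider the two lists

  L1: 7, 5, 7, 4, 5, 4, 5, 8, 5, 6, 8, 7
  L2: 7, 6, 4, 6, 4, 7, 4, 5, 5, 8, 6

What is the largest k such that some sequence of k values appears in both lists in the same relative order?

Let dp[i][j] be the LCS length of the first i values of L1 and the first j values of L2. dp[i][j] = dp[i-1][j-1]+1 when the i-th and j-th values match, else max(dp[i-1][j], dp[i][j-1]).
    ·  7  6  4  6  4  7  4  5  5  8  6
 ·  0  0  0  0  0  0  0  0  0  0  0  0
 7  0  1  1  1  1  1  1  1  1  1  1  1
 5  0  1  1  1  1  1  1  1  2  2  2  2
 7  0  1  1  1  1  1  2  2  2  2  2  2
 4  0  1  1  2  2  2  2  3  3  3  3  3
 5  0  1  1  2  2  2  2  3  4  4  4  4
 4  0  1  1  2  2  3  3  3  4  4  4  4
 5  0  1  1  2  2  3  3  3  4  5  5  5
 8  0  1  1  2  2  3  3  3  4  5  6  6
 5  0  1  1  2  2  3  3  3  4  5  6  6
 6  0  1  2  2  3  3  3  3  4  5  6  7
 8  0  1  2  2  3  3  3  3  4  5  6  7
 7  0  1  2  2  3  3  4  4  4  5  6  7
dp[12][11] = 7. One LCS (by backtracking along matches): 7, 7, 4, 5, 5, 8, 6.

7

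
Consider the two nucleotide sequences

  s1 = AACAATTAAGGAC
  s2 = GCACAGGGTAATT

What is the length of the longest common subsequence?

6

One common subsequence of length 6: A (s1 #1, s2 #3), then A (s1 #2, s2 #5), then A (s1 #4, s2 #10), then A (s1 #5, s2 #11), then T (s1 #6, s2 #12), then T (s1 #7, s2 #13). dp[13][13] = 6 confirms this is the maximum.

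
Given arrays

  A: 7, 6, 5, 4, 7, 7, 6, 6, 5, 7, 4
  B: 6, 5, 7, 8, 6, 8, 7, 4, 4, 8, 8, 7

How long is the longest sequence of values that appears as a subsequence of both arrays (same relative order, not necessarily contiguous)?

6

Let dp[i][j] be the LCS length of the first i values of A and the first j values of B. dp[i][j] = dp[i-1][j-1]+1 when the i-th and j-th values match, else max(dp[i-1][j], dp[i][j-1]).
    ·  6  5  7  8  6  8  7  4  4  8  8  7
 ·  0  0  0  0  0  0  0  0  0  0  0  0  0
 7  0  0  0  1  1  1  1  1  1  1  1  1  1
 6  0  1  1  1  1  2  2  2  2  2  2  2  2
 5  0  1  2  2  2  2  2  2  2  2  2  2  2
 4  0  1  2  2  2  2  2  2  3  3  3  3  3
 7  0  1  2  3  3  3  3  3  3  3  3  3  4
 7  0  1  2  3  3  3  3  4  4  4  4  4  4
 6  0  1  2  3  3  4  4  4  4  4  4  4  4
 6  0  1  2  3  3  4  4  4  4  4  4  4  4
 5  0  1  2  3  3  4  4  4  4  4  4  4  4
 7  0  1  2  3  3  4  4  5  5  5  5  5  5
 4  0  1  2  3  3  4  4  5  6  6  6  6  6
dp[11][12] = 6. One LCS (by backtracking along matches): 6, 5, 7, 6, 7, 4.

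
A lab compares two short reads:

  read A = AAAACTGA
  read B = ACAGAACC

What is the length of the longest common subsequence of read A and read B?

Let dp[i][j] be the LCS length of the first i bases of read A and the first j bases of read B. dp[i][j] = dp[i-1][j-1]+1 when the i-th and j-th bases match, else max(dp[i-1][j], dp[i][j-1]).
    ·  A  C  A  G  A  A  C  C
 ·  0  0  0  0  0  0  0  0  0
 A  0  1  1  1  1  1  1  1  1
 A  0  1  1  2  2  2  2  2  2
 A  0  1  1  2  2  3  3  3  3
 A  0  1  1  2  2  3  4  4  4
 C  0  1  2  2  2  3  4  5  5
 T  0  1  2  2  2  3  4  5  5
 G  0  1  2  2  3  3  4  5  5
 A  0  1  2  3  3  4  4  5  5
dp[8][8] = 5. One LCS (by backtracking along matches): AAAAC.

5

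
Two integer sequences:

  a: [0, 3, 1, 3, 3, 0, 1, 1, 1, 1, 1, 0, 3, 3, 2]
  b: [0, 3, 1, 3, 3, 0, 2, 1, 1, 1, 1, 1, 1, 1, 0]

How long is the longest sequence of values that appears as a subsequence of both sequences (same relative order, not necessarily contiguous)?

12

Taking 0 (a #1, b #1), then 3 (a #2, b #2), then 1 (a #3, b #3), then 3 (a #4, b #4), then 3 (a #5, b #5), then 0 (a #6, b #6), then 1 (a #7, b #10), then 1 (a #8, b #11), then 1 (a #9, b #12), then 1 (a #10, b #13), then 1 (a #11, b #14), then 0 (a #12, b #15) gives a common subsequence of length 12. dp[15][15] = 12 confirms this is the maximum.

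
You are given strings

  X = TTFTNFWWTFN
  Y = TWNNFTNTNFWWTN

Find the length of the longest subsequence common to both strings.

Pick T at X[1]=Y[1] → T at X[2]=Y[6] → T at X[4]=Y[8] → N at X[5]=Y[9] → F at X[6]=Y[10] → W at X[7]=Y[11] → W at X[8]=Y[12] → T at X[9]=Y[13] → N at X[11]=Y[14]; all 9 characters appear in both, in order. Since dp[11][14] = 9, nothing longer is possible.

9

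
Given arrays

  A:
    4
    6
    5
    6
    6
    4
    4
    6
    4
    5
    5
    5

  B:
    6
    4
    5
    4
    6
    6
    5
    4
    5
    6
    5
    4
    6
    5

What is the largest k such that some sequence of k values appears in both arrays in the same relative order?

8

Taking 4 [1,2], 5 [3,3], 6 [4,5], 6 [5,6], 4 [6,8], 4 [7,12], 6 [8,13], 5 [12,14] gives a common subsequence of length 8, and the DP table's final entry dp[12][14] is also 8, so no common subsequence is longer.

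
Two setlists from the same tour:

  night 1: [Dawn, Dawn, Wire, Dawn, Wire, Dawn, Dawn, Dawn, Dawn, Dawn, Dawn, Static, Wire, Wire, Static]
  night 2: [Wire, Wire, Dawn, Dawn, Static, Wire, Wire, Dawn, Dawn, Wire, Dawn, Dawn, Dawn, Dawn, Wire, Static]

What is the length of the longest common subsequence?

12

Taking Dawn (night 1 #1, night 2 #3), then Dawn (night 1 #2, night 2 #4), then Wire (night 1 #3, night 2 #6), then Wire (night 1 #5, night 2 #7), then Dawn (night 1 #6, night 2 #8), then Dawn (night 1 #7, night 2 #9), then Dawn (night 1 #8, night 2 #11), then Dawn (night 1 #9, night 2 #12), then Dawn (night 1 #10, night 2 #13), then Dawn (night 1 #11, night 2 #14), then Wire (night 1 #14, night 2 #15), then Static (night 1 #15, night 2 #16) gives a common subsequence of length 12, and the DP table's final entry dp[15][16] is also 12, so no common subsequence is longer.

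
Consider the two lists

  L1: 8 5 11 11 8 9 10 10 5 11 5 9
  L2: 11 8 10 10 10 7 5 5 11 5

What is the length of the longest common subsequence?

7

Taking 11 at L1[4]=L2[1] → 8 at L1[5]=L2[2] → 10 at L1[7]=L2[4] → 10 at L1[8]=L2[5] → 5 at L1[9]=L2[8] → 11 at L1[10]=L2[9] → 5 at L1[11]=L2[10] gives a common subsequence of length 7. Since dp[12][10] = 7, nothing longer is possible.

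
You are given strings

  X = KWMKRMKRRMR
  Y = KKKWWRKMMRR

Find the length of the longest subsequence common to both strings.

Taking K (X #1, Y #3), W (X #2, Y #5), M (X #3, Y #8), M (X #6, Y #9), R (X #9, Y #10), R (X #11, Y #11) gives a common subsequence of length 6, and the DP table's final entry dp[11][11] is also 6, so no common subsequence is longer.

6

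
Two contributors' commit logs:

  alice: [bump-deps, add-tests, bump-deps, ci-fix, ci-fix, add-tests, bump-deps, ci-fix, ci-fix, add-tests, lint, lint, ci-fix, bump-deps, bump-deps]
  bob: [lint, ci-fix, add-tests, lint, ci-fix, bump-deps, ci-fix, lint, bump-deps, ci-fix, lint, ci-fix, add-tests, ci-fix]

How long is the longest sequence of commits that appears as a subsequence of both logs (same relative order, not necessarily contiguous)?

Taking add-tests [2,3], bump-deps [3,6], ci-fix [4,7], bump-deps [7,9], ci-fix [8,10], ci-fix [9,12], add-tests [10,13], ci-fix [13,14] gives a common subsequence of length 8. dp[15][14] = 8 confirms this is the maximum.

8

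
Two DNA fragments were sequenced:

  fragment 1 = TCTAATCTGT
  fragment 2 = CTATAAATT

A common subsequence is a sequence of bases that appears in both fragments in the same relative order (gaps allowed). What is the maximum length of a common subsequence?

Let dp[i][j] be the LCS length of the first i bases of fragment 1 and the first j bases of fragment 2. dp[i][j] = dp[i-1][j-1]+1 when the i-th and j-th bases match, else max(dp[i-1][j], dp[i][j-1]).
    ·  C  T  A  T  A  A  A  T  T
 ·  0  0  0  0  0  0  0  0  0  0
 T  0  0  1  1  1  1  1  1  1  1
 C  0  1  1  1  1  1  1  1  1  1
 T  0  1  2  2  2  2  2  2  2  2
 A  0  1  2  3  3  3  3  3  3  3
 A  0  1  2  3  3  4  4  4  4  4
 T  0  1  2  3  4  4  4  4  5  5
 C  0  1  2  3  4  4  4  4  5  5
 T  0  1  2  3  4  4  4  4  5  6
 G  0  1  2  3  4  4  4  4  5  6
 T  0  1  2  3  4  4  4  4  5  6
dp[10][9] = 6. One LCS (by backtracking along matches): TTAATT.

6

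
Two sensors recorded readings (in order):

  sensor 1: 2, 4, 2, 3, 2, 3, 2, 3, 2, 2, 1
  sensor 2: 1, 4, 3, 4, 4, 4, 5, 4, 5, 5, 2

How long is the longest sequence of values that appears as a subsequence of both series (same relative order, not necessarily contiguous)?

Taking 4 (sensor 1 #2, sensor 2 #2) → 3 (sensor 1 #4, sensor 2 #3) → 2 (sensor 1 #10, sensor 2 #11) gives a common subsequence of length 3, and the DP table's final entry dp[11][11] is also 3, so no common subsequence is longer.

3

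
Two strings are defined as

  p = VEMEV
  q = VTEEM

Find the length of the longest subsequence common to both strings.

3

Let dp[i][j] be the LCS length of the first i characters of p and the first j characters of q. dp[i][j] = dp[i-1][j-1]+1 when the i-th and j-th characters match, else max(dp[i-1][j], dp[i][j-1]).
    ·  V  T  E  E  M
 ·  0  0  0  0  0  0
 V  0  1  1  1  1  1
 E  0  1  1  2  2  2
 M  0  1  1  2  2  3
 E  0  1  1  2  3  3
 V  0  1  1  2  3  3
dp[5][5] = 3. One LCS (by backtracking along matches): VEM.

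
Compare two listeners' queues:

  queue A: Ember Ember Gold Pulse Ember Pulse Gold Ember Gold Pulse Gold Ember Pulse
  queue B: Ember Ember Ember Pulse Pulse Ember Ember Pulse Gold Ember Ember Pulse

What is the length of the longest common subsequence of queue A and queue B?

One common subsequence of length 9: Ember at queue A[1]=queue B[2], then Ember at queue A[2]=queue B[3], then Pulse at queue A[4]=queue B[5], then Ember at queue A[5]=queue B[7], then Pulse at queue A[6]=queue B[8], then Gold at queue A[7]=queue B[9], then Ember at queue A[8]=queue B[10], then Ember at queue A[12]=queue B[11], then Pulse at queue A[13]=queue B[12], and the DP table's final entry dp[13][12] is also 9, so no common subsequence is longer.

9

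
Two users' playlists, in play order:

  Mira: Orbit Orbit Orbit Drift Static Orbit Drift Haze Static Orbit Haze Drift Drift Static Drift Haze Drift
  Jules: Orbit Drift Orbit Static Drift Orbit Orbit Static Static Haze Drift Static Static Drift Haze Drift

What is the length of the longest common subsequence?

Pick Orbit at Mira[1]=Jules[3], then Orbit at Mira[2]=Jules[6], then Orbit at Mira[3]=Jules[7], then Static at Mira[5]=Jules[8], then Static at Mira[9]=Jules[9], then Haze at Mira[11]=Jules[10], then Drift at Mira[12]=Jules[11], then Static at Mira[14]=Jules[13], then Drift at Mira[15]=Jules[14], then Haze at Mira[16]=Jules[15], then Drift at Mira[17]=Jules[16]; all 11 songs appear in both, in order. The LCS DP gives dp[17][16] = 11, so this is optimal.

11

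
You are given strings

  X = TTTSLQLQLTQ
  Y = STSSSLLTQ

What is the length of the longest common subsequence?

6

Pick T [1,2], S [4,5], L [7,6], L [9,7], T [10,8], Q [11,9]; all 6 characters appear in both, in order. Since dp[11][9] = 6, nothing longer is possible.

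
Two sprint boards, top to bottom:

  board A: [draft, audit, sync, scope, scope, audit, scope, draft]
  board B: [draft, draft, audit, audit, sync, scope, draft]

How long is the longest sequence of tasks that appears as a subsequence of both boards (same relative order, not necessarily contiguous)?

5

Taking draft (board A #1, board B #2), audit (board A #2, board B #4), sync (board A #3, board B #5), scope (board A #7, board B #6), draft (board A #8, board B #7) gives a common subsequence of length 5, and the DP table's final entry dp[8][7] is also 5, so no common subsequence is longer.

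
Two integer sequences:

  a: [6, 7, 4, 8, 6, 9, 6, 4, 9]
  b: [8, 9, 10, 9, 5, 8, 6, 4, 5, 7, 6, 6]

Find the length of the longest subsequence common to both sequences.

Pick 6 (a #1, b #7), then 7 (a #2, b #10), then 6 (a #5, b #11), then 6 (a #7, b #12); all 4 values appear in both, in order. Since dp[9][12] = 4, nothing longer is possible.

4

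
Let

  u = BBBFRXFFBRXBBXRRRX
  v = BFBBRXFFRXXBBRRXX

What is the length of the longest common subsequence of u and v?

14

Match B at u[1]=v[1] → B at u[2]=v[3] → B at u[3]=v[4] → R at u[5]=v[5] → X at u[6]=v[6] → F at u[7]=v[7] → F at u[8]=v[8] → R at u[10]=v[9] → X at u[11]=v[11] → B at u[12]=v[12] → B at u[13]=v[13] → R at u[15]=v[14] → R at u[16]=v[15] → X at u[18]=v[17] — 14 characters in the same relative order in both. dp[18][17] = 14 confirms this is the maximum.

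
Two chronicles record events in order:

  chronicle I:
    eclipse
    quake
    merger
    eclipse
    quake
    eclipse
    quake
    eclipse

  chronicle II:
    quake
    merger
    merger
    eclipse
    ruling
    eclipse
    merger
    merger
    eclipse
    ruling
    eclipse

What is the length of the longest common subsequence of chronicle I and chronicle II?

5

Taking quake (chronicle I #2, chronicle II #1), then merger (chronicle I #3, chronicle II #3), then eclipse (chronicle I #4, chronicle II #6), then eclipse (chronicle I #6, chronicle II #9), then eclipse (chronicle I #8, chronicle II #11) gives a common subsequence of length 5. The LCS DP gives dp[8][11] = 5, so this is optimal.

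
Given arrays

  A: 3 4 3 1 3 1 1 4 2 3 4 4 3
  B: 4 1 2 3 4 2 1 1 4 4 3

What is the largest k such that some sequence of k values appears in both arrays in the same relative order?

Let dp[i][j] be the LCS length of the first i values of A and the first j values of B. dp[i][j] = dp[i-1][j-1]+1 when the i-th and j-th values match, else max(dp[i-1][j], dp[i][j-1]).
    ·  4  1  2  3  4  2  1  1  4  4  3
 ·  0  0  0  0  0  0  0  0  0  0  0  0
 3  0  0  0  0  1  1  1  1  1  1  1  1
 4  0  1  1  1  1  2  2  2  2  2  2  2
 3  0  1  1  1  2  2  2  2  2  2  2  3
 1  0  1  2  2  2  2  2  3  3  3  3  3
 3  0  1  2  2  3  3  3  3  3  3  3  4
 1  0  1  2  2  3  3  3  4  4  4  4  4
 1  0  1  2  2  3  3  3  4  5  5  5  5
 4  0  1  2  2  3  4  4  4  5  6  6  6
 2  0  1  2  3  3  4  5  5  5  6  6  6
 3  0  1  2  3  4  4  5  5  5  6  6  7
 4  0  1  2  3  4  5  5  5  5  6  7  7
 4  0  1  2  3  4  5  5  5  5  6  7  7
 3  0  1  2  3  4  5  5  5  5  6  7  8
dp[13][11] = 8. One LCS (by backtracking along matches): 4, 1, 3, 1, 1, 4, 4, 3.

8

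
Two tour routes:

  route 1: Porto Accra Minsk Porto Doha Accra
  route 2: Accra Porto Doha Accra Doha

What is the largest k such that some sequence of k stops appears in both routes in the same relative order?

Pick Accra (route 1 #2, route 2 #1), then Porto (route 1 #4, route 2 #2), then Doha (route 1 #5, route 2 #3), then Accra (route 1 #6, route 2 #4); all 4 stops appear in both, in order. The LCS DP gives dp[6][5] = 4, so this is optimal.

4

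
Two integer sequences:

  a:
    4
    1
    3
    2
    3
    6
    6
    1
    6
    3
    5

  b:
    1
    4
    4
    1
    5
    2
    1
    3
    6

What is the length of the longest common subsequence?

5

Let dp[i][j] be the LCS length of the first i values of a and the first j values of b. dp[i][j] = dp[i-1][j-1]+1 when the i-th and j-th values match, else max(dp[i-1][j], dp[i][j-1]).
    ·  1  4  4  1  5  2  1  3  6
 ·  0  0  0  0  0  0  0  0  0  0
 4  0  0  1  1  1  1  1  1  1  1
 1  0  1  1  1  2  2  2  2  2  2
 3  0  1  1  1  2  2  2  2  3  3
 2  0  1  1  1  2  2  3  3  3  3
 3  0  1  1  1  2  2  3  3  4  4
 6  0  1  1  1  2  2  3  3  4  5
 6  0  1  1  1  2  2  3  3  4  5
 1  0  1  1  1  2  2  3  4  4  5
 6  0  1  1  1  2  2  3  4  4  5
 3  0  1  1  1  2  2  3  4  5  5
 5  0  1  1  1  2  3  3  4  5  5
dp[11][9] = 5. One LCS (by backtracking along matches): 4, 1, 2, 3, 6.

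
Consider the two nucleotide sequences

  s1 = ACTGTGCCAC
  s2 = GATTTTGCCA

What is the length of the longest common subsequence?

Pick A [1,2]; then T [3,5]; then T [5,6]; then G [6,7]; then C [7,8]; then C [8,9]; then A [9,10]; all 7 bases appear in both, in order. The LCS DP gives dp[10][10] = 7, so this is optimal.

7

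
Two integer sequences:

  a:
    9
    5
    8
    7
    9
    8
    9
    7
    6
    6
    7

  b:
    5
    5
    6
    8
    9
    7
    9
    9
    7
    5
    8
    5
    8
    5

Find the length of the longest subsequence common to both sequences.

Match 5 [2,2], 8 [3,4], 7 [4,6], 9 [5,7], 9 [7,8], 7 [8,9] — 6 values in the same relative order in both, and the DP table's final entry dp[11][14] is also 6, so no common subsequence is longer.

6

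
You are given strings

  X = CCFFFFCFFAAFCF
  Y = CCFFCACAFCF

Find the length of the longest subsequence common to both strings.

10

Pick C (X #1, Y #1) → C (X #2, Y #2) → F (X #5, Y #3) → F (X #6, Y #4) → C (X #7, Y #5) → A (X #10, Y #6) → A (X #11, Y #8) → F (X #12, Y #9) → C (X #13, Y #10) → F (X #14, Y #11); all 10 characters appear in both, in order, and the DP table's final entry dp[14][11] is also 10, so no common subsequence is longer.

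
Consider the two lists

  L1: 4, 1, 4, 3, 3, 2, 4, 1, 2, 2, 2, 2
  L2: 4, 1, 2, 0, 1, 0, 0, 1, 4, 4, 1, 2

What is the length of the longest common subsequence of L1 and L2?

6

Let dp[i][j] be the LCS length of the first i values of L1 and the first j values of L2. dp[i][j] = dp[i-1][j-1]+1 when the i-th and j-th values match, else max(dp[i-1][j], dp[i][j-1]).
    ·  4  1  2  0  1  0  0  1  4  4  1  2
 ·  0  0  0  0  0  0  0  0  0  0  0  0  0
 4  0  1  1  1  1  1  1  1  1  1  1  1  1
 1  0  1  2  2  2  2  2  2  2  2  2  2  2
 4  0  1  2  2  2  2  2  2  2  3  3  3  3
 3  0  1  2  2  2  2  2  2  2  3  3  3  3
 3  0  1  2  2  2  2  2  2  2  3  3  3  3
 2  0  1  2  3  3  3  3  3  3  3  3  3  4
 4  0  1  2  3  3  3  3  3  3  4  4  4  4
 1  0  1  2  3  3  4  4  4  4  4  4  5  5
 2  0  1  2  3  3  4  4  4  4  4  4  5  6
 2  0  1  2  3  3  4  4  4  4  4  4  5  6
 2  0  1  2  3  3  4  4  4  4  4  4  5  6
 2  0  1  2  3  3  4  4  4  4  4  4  5  6
dp[12][12] = 6. One LCS (by backtracking along matches): 4, 1, 4, 4, 1, 2.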